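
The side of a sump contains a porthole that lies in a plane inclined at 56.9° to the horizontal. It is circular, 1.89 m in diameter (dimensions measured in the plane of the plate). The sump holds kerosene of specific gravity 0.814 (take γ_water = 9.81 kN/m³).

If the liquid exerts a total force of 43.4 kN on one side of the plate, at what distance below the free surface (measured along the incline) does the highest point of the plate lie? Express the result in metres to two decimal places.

γ = 0.814 × 9.81 = 7.98534 kN/m³.
A = π(0.945)² = 2.80552 m².
From F = γ·h_c·A, the centroid depth is h_c = 43.4/(7.98534 × 2.80552) = 1.93724 m.
Let θ = 56.9° be the plate's angle to the horizontal; measure y along the incline from where the plane meets the free surface. Vertical depth h = y·sinθ with sinθ = 0.837719.
Along the incline, y_c = h_c/sinθ = 1.93724/0.837719 = 2.31252 m.
The centroid is at the centre, 0.945 m below the top of the plate, so the highest point sits at y_top = 2.31252 − 0.945 = 1.36752 m along the incline.

y_top ≈ 1.37 m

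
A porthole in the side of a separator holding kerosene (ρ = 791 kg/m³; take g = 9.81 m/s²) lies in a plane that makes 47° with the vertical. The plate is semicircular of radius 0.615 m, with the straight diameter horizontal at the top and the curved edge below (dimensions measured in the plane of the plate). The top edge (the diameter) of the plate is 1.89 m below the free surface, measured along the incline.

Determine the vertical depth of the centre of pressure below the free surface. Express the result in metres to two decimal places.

γ = ρg = 791 × 9.81 / 1000 = 7.75971 kN/m³.
The plate makes 47° with the vertical, i.e. θ = 90° − 47° = 43° to the horizontal. Measuring y along the incline from the free-surface line, vertical depth h = y·sinθ with sinθ = 0.681998.
The centroid of a semicircle lies 4r/(3π) = 0.261014 m from the diameter, here below the top edge, so y_c = 1.89 + 0.261014 = 2.15101 m and h_c = 2.15101 × 0.681998 = 1.46698 m.
A = πr²/2 = π × 0.615²/2 = 0.594114 m².
Resultant F = γ·h_c·A = 7.75971 × 1.46698 × 0.594114 = 6.763 kN.
I_c = (π/8 − 8/(9π))·r⁴ = 0.109757 × 0.615⁴ = 0.0157012 m⁴.
Centre of pressure: y_p = y_c + I_c/(y_c·A) = 2.15101 + 0.0157012/(2.15101 × 0.594114) = 2.15101 + 0.0122863 = 2.1633 m along the plane.
Vertically, h_p = y_p·sinθ = 2.1633 × 0.681998 = 1.47537 m.

h_p = 1.48 m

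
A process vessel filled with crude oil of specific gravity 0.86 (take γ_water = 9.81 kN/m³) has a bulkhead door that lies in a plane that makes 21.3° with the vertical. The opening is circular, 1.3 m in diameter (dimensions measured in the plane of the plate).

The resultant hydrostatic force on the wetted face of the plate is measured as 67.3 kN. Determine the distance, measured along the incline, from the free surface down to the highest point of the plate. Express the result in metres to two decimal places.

y_top ≈ 5.80 m

γ = 0.86 × 9.81 = 8.4366 kN/m³.
A = π(0.65)² = 1.32732 m².
From F = γ·h_c·A, the centroid depth is h_c = 67.3/(8.4366 × 1.32732) = 6.00997 m.
The plate makes 21.3° with the vertical, i.e. θ = 90° − 21.3° = 68.7° to the horizontal. Measuring y along the incline from the free-surface line, vertical depth h = y·sinθ with sinθ = 0.931691.
Along the incline, y_c = h_c/sinθ = 6.00997/0.931691 = 6.4506 m.
The centroid is at the centre, 0.65 m below the top of the plate, so the highest point sits at y_top = 6.4506 − 0.65 = 5.8006 m along the incline.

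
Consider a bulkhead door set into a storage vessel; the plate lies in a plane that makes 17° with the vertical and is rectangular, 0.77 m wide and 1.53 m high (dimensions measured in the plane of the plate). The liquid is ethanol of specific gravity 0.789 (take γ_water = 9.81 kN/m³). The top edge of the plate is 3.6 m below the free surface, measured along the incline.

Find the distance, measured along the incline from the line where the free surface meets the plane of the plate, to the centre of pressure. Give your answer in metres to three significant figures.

y_p = 4.41 m

γ = 0.789 × 9.81 = 7.74009 kN/m³.
The plate makes 17° with the vertical, i.e. θ = 90° − 17° = 73° to the horizontal. Measuring y along the incline from the free-surface line, vertical depth h = y·sinθ with sinθ = 0.956305.
The centroid lies 1.53/2 = 0.765 m below the top edge, so y_c = 3.6 + 0.765 = 4.365 m and h_c = 4.365 × 0.956305 = 4.17427 m.
A = 0.77 × 1.53 = 1.1781 m².
Resultant F = γ·h_c·A = 7.74009 × 4.17427 × 1.1781 = 38.0635 kN.
I_c = b·h³/12 = 0.77 × 1.53³/12 = 0.229818 m⁴.
Centre of pressure: y_p = y_c + I_c/(y_c·A) = 4.365 + 0.229818/(4.365 × 1.1781) = 4.365 + 0.0446907 = 4.40969 m along the plane.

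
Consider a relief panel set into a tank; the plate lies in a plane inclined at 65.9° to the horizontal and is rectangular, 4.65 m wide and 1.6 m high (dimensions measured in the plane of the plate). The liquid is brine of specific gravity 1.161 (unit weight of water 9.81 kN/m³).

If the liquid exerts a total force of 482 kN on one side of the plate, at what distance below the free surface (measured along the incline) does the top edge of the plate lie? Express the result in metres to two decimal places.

y_top ≈ 5.43 m

γ = 1.161 × 9.81 = 11.38941 kN/m³.
A = 4.65 × 1.6 = 7.44 m².
From F = γ·h_c·A, the centroid depth is h_c = 482/(11.38941 × 7.44) = 5.68817 m.
Let θ = 65.9° be the plate's angle to the horizontal; measure y along the incline from where the plane meets the free surface. Vertical depth h = y·sinθ with sinθ = 0.912834.
Along the incline, y_c = h_c/sinθ = 5.68817/0.912834 = 6.23133 m.
The centroid lies 1.6/2 = 0.8 m below the top edge, so the top edge sits at y_top = 6.23133 − 0.8 = 5.43133 m along the incline.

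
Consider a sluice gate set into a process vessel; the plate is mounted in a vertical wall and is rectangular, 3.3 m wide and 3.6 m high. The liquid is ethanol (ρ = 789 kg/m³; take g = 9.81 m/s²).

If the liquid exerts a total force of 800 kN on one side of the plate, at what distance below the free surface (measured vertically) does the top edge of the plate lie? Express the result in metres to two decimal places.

γ = ρg = 789 × 9.81 / 1000 = 7.74009 kN/m³.
A = 3.3 × 3.6 = 11.88 m².
From F = γ·h_c·A, the centroid depth is h_c = 800/(7.74009 × 11.88) = 8.70017 m.
The centroid lies 3.6/2 = 1.8 m below the top edge, so the top edge sits at h_top = 8.70017 − 1.8 = 6.90017 m below the surface.

d_top ≈ 6.90 m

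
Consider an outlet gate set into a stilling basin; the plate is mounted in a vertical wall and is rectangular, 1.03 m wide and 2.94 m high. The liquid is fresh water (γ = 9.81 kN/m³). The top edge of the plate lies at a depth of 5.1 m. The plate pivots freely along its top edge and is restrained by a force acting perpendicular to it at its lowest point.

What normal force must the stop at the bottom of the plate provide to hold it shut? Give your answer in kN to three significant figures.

P ≈ 105 kN

γ = 9.81 kN/m³.
The centroid lies 2.94/2 = 1.47 m below the top edge, so the centroid depth is h_c = 5.1 + 1.47 = 6.57 m.
A = 1.03 × 2.94 = 3.0282 m².
Resultant F = γ·h_c·A = 9.81 × 6.57 × 3.0282 = 195.173 kN.
I_c = b·h³/12 = 1.03 × 2.94³/12 = 2.18121 m⁴.
Centre of pressure: y_p = y_c + I_c/(y_c·A) = 6.57 + 2.18121/(6.57 × 3.0282) = 6.57 + 0.109635 = 6.67964 m along the plane.
The resultant acts 1.47 + 0.109635 = 1.57963 m (along the plate) below the hinge at the top edge, so the moment about the hinge is M = F × 1.57963 = 195.173 × 1.57963 = 308.301 kN·m.
A normal force at the bottom, 2.94 m from the hinge, must supply this moment: P = 308.301/2.94 = 104.864 kN.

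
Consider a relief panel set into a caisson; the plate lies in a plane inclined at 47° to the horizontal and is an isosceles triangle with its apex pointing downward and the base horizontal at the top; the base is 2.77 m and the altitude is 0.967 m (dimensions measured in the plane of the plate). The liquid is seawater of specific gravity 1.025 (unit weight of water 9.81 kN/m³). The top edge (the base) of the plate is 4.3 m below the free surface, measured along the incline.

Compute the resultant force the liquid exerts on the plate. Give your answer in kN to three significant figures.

F ≈ 45.5 kN

γ = 1.025 × 9.81 = 10.05525 kN/m³.
Let θ = 47° be the plate's angle to the horizontal; measure y along the incline from where the plane meets the free surface. Vertical depth h = y·sinθ with sinθ = 0.731354.
With the apex down, the centroid sits h/3 = 0.967/3 = 0.322333 m below the base (the top edge), so y_c = 4.3 + 0.322333 = 4.62233 m and h_c = 4.62233 × 0.731354 = 3.38056 m.
A = ½ × 2.77 × 0.967 = 1.33929 m².
Resultant F = γ·h_c·A = 10.05525 × 3.38056 × 1.33929 = 45.5256 kN.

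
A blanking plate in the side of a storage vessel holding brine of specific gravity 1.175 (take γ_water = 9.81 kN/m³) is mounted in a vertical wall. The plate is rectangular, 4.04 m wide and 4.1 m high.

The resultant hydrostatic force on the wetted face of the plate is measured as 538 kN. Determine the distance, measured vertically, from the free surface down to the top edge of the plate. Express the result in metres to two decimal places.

γ = 1.175 × 9.81 = 11.52675 kN/m³.
A = 4.04 × 4.1 = 16.564 m².
From F = γ·h_c·A, the centroid depth is h_c = 538/(11.52675 × 16.564) = 2.8178 m.
The centroid lies 4.1/2 = 2.05 m below the top edge, so the top edge sits at h_top = 2.8178 − 2.05 = 0.7678 m below the surface.

d_top ≈ 0.77 m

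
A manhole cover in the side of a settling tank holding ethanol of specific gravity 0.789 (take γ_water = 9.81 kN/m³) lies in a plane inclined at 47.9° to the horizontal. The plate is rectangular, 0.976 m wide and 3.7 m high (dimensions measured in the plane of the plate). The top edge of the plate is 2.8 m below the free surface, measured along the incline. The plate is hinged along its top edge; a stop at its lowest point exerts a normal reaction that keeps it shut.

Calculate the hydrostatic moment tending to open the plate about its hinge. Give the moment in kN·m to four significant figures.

M ≈ 202.1 kN·m

γ = 0.789 × 9.81 = 7.74009 kN/m³.
Let θ = 47.9° be the plate's angle to the horizontal; measure y along the incline from where the plane meets the free surface. Vertical depth h = y·sinθ with sinθ = 0.741976.
The centroid lies 3.7/2 = 1.85 m below the top edge, so y_c = 2.8 + 1.85 = 4.65 m and h_c = 4.65 × 0.741976 = 3.45019 m.
A = 0.976 × 3.7 = 3.6112 m².
Resultant F = γ·h_c·A = 7.74009 × 3.45019 × 3.6112 = 96.4363 kN.
I_c = b·h³/12 = 0.976 × 3.7³/12 = 4.11978 m⁴.
Centre of pressure: y_p = y_c + I_c/(y_c·A) = 4.65 + 4.11978/(4.65 × 3.6112) = 4.65 + 0.245341 = 4.89534 m along the plane.
The resultant acts 1.85 + 0.245341 = 2.09534 m (along the plate) below the hinge at the top edge, so the moment about the hinge is M = F × 2.09534 = 96.4363 × 2.09534 = 202.067 kN·m.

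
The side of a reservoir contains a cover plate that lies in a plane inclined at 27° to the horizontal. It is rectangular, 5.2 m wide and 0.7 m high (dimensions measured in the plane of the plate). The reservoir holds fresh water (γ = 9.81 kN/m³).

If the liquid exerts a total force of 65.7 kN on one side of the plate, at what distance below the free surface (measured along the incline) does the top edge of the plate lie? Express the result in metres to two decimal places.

y_top ≈ 3.70 m

γ = 9.81 kN/m³.
A = 5.2 × 0.7 = 3.64 m².
From F = γ·h_c·A, the centroid depth is h_c = 65.7/(9.81 × 3.64) = 1.8399 m.
Let θ = 27° be the plate's angle to the horizontal; measure y along the incline from where the plane meets the free surface. Vertical depth h = y·sinθ with sinθ = 0.453990.
Along the incline, y_c = h_c/sinθ = 1.8399/0.453990 = 4.05273 m.
The centroid lies 0.7/2 = 0.35 m below the top edge, so the top edge sits at y_top = 4.05273 − 0.35 = 3.70273 m along the incline.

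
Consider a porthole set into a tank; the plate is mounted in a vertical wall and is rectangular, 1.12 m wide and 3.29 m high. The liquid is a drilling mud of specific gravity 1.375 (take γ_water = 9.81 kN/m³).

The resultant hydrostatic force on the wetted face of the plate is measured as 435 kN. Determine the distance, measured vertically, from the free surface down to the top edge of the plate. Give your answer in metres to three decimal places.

d_top ≈ 7.107 m

γ = 1.375 × 9.81 = 13.48875 kN/m³.
A = 1.12 × 3.29 = 3.6848 m².
From F = γ·h_c·A, the centroid depth is h_c = 435/(13.48875 × 3.6848) = 8.75193 m.
The centroid lies 3.29/2 = 1.645 m below the top edge, so the top edge sits at h_top = 8.75193 − 1.645 = 7.10693 m below the surface.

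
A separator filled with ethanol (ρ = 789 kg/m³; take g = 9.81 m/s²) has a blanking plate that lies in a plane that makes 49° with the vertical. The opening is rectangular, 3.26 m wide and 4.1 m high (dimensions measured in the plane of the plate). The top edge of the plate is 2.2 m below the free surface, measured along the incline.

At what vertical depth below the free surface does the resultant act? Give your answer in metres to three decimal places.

γ = ρg = 789 × 9.81 / 1000 = 7.74009 kN/m³.
The plate makes 49° with the vertical, i.e. θ = 90° − 49° = 41° to the horizontal. Measuring y along the incline from the free-surface line, vertical depth h = y·sinθ with sinθ = 0.656059.
The centroid lies 4.1/2 = 2.05 m below the top edge, so y_c = 2.2 + 2.05 = 4.25 m and h_c = 4.25 × 0.656059 = 2.78825 m.
A = 3.26 × 4.1 = 13.366 m².
Resultant F = γ·h_c·A = 7.74009 × 2.78825 × 13.366 = 288.456 kN.
I_c = b·h³/12 = 3.26 × 4.1³/12 = 18.7235 m⁴.
Centre of pressure: y_p = y_c + I_c/(y_c·A) = 4.25 + 18.7235/(4.25 × 13.366) = 4.25 + 0.329607 = 4.57961 m along the plane.
Vertically, h_p = y_p·sinθ = 4.57961 × 0.656059 = 3.00449 m.

h_p = 3.004 m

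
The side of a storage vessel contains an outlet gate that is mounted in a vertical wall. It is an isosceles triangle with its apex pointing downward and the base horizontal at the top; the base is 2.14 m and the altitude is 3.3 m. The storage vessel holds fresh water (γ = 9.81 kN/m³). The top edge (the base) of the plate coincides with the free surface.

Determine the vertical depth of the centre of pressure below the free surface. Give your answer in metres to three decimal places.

h_p = 1.650 m

γ = 9.81 kN/m³.
With the apex down, the centroid sits h/3 = 3.3/3 = 1.1 m below the base (the top edge), so the centroid depth is h_c = 1.1 m.
A = ½ × 2.14 × 3.3 = 3.531 m².
Resultant F = γ·h_c·A = 9.81 × 1.1 × 3.531 = 38.103 kN.
I_c = b·h³/36 = 2.14 × 3.3³/36 = 2.13626 m⁴.
Centre of pressure: y_p = y_c + I_c/(y_c·A) = 1.1 + 2.13626/(1.1 × 3.531) = 1.1 + 0.550001 = 1.65 m along the plane.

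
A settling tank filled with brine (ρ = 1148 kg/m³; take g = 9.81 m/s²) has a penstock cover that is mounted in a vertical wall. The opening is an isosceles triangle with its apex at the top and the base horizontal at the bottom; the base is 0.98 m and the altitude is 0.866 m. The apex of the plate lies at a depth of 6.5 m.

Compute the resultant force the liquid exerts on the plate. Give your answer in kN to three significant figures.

F ≈ 33.8 kN

γ = ρg = 1148 × 9.81 / 1000 = 11.26188 kN/m³.
With the apex up, the centroid sits 2h/3 = 2 × 0.866/3 = 0.577333 m below the apex, so the centroid depth is h_c = 6.5 + 0.577333 = 7.07733 m.
A = ½ × 0.98 × 0.866 = 0.42434 m².
Resultant F = γ·h_c·A = 11.26188 × 7.07733 × 0.42434 = 33.8216 kN.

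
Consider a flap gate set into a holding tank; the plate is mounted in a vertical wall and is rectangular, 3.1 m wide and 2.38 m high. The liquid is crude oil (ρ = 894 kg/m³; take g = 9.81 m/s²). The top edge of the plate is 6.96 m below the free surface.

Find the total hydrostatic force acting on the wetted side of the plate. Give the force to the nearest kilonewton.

F ≈ 527 kN

γ = ρg = 894 × 9.81 / 1000 = 8.77014 kN/m³.
The centroid lies 2.38/2 = 1.19 m below the top edge, so the centroid depth is h_c = 6.96 + 1.19 = 8.15 m.
A = 3.1 × 2.38 = 7.378 m².
Resultant F = γ·h_c·A = 8.77014 × 8.15 × 7.378 = 527.355 kN.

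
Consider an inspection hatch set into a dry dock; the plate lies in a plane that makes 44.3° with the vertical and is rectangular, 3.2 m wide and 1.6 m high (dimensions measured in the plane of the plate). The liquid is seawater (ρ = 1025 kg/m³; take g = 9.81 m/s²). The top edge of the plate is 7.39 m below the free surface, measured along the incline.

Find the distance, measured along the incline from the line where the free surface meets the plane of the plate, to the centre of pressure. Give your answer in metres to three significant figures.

y_p = 8.22 m

γ = ρg = 1025 × 9.81 / 1000 = 10.05525 kN/m³.
The plate makes 44.3° with the vertical, i.e. θ = 90° − 44.3° = 45.7° to the horizontal. Measuring y along the incline from the free-surface line, vertical depth h = y·sinθ with sinθ = 0.715693.
The centroid lies 1.6/2 = 0.8 m below the top edge, so y_c = 7.39 + 0.8 = 8.19 m and h_c = 8.19 × 0.715693 = 5.86153 m.
A = 3.2 × 1.6 = 5.12 m².
Resultant F = γ·h_c·A = 10.05525 × 5.86153 × 5.12 = 301.768 kN.
I_c = b·h³/12 = 3.2 × 1.6³/12 = 1.09227 m⁴.
Centre of pressure: y_p = y_c + I_c/(y_c·A) = 8.19 + 1.09227/(8.19 × 5.12) = 8.19 + 0.0260481 = 8.21605 m along the plane.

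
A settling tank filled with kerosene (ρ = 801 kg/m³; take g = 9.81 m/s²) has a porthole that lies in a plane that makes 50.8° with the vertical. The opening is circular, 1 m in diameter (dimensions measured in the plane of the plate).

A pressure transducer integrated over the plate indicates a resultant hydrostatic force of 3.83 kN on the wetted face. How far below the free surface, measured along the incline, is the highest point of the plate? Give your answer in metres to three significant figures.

y_top ≈ 0.482 m

γ = ρg = 801 × 9.81 / 1000 = 7.85781 kN/m³.
A = π(0.5)² = 0.785398 m².
From F = γ·h_c·A, the centroid depth is h_c = 3.83/(7.85781 × 0.785398) = 0.620594 m.
The plate makes 50.8° with the vertical, i.e. θ = 90° − 50.8° = 39.2° to the horizontal. Measuring y along the incline from the free-surface line, vertical depth h = y·sinθ with sinθ = 0.632029.
Along the incline, y_c = h_c/sinθ = 0.620594/0.632029 = 0.981907 m.
The centroid is at the centre, 0.5 m below the top of the plate, so the highest point sits at y_top = 0.981907 − 0.5 = 0.481907 m along the incline.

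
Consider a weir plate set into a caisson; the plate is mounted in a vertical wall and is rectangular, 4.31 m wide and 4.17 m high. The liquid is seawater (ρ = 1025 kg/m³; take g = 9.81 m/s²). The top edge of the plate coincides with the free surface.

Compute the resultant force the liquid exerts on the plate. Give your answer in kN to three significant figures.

F ≈ 377 kN

γ = ρg = 1025 × 9.81 / 1000 = 10.05525 kN/m³.
The centroid lies 4.17/2 = 2.085 m below the top edge, so the centroid depth is h_c = 2.085 m.
A = 4.31 × 4.17 = 17.9727 m².
Resultant F = γ·h_c·A = 10.05525 × 2.085 × 17.9727 = 376.801 kN.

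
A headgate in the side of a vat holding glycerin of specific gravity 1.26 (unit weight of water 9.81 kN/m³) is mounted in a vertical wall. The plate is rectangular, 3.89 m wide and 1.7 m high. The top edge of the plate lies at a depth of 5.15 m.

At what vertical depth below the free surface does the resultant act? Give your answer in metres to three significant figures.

h_p = 6.04 m

γ = 1.26 × 9.81 = 12.3606 kN/m³.
The centroid lies 1.7/2 = 0.85 m below the top edge, so the centroid depth is h_c = 5.15 + 0.85 = 6 m.
A = 3.89 × 1.7 = 6.613 m².
Resultant F = γ·h_c·A = 12.3606 × 6 × 6.613 = 490.444 kN.
I_c = b·h³/12 = 3.89 × 1.7³/12 = 1.59263 m⁴.
Centre of pressure: y_p = y_c + I_c/(y_c·A) = 6 + 1.59263/(6 × 6.613) = 6 + 0.0401389 = 6.04014 m along the plane.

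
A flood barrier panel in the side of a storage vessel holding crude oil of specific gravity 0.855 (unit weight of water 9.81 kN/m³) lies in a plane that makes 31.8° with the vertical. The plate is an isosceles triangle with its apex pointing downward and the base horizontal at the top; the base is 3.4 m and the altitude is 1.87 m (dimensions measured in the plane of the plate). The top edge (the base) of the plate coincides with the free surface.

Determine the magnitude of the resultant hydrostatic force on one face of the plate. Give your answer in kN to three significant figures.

F ≈ 14.1 kN

γ = 0.855 × 9.81 = 8.38755 kN/m³.
The plate makes 31.8° with the vertical, i.e. θ = 90° − 31.8° = 58.2° to the horizontal. Measuring y along the incline from the free-surface line, vertical depth h = y·sinθ with sinθ = 0.849893.
With the apex down, the centroid sits h/3 = 1.87/3 = 0.623333 m below the base (the top edge), so y_c = 0.623333 m and h_c = 0.623333 × 0.849893 = 0.529766 m.
A = ½ × 3.4 × 1.87 = 3.179 m².
Resultant F = γ·h_c·A = 8.38755 × 0.529766 × 3.179 = 14.1257 kN.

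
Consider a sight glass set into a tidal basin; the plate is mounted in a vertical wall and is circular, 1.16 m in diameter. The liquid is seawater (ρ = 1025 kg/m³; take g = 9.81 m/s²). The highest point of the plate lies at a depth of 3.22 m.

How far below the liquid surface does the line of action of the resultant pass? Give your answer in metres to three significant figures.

h_p = 3.82 m

γ = ρg = 1025 × 9.81 / 1000 = 10.05525 kN/m³.
The centroid is at the centre, 0.58 m below the top of the plate, so the centroid depth is h_c = 3.22 + 0.58 = 3.8 m.
A = π(0.58)² = 1.05683 m².
Resultant F = γ·h_c·A = 10.05525 × 3.8 × 1.05683 = 40.3814 kN.
I_c = πr⁴/4 = π × 0.58⁴/4 = 0.0888796 m⁴.
Centre of pressure: y_p = y_c + I_c/(y_c·A) = 3.8 + 0.0888796/(3.8 × 1.05683) = 3.8 + 0.0221316 = 3.82213 m along the plane.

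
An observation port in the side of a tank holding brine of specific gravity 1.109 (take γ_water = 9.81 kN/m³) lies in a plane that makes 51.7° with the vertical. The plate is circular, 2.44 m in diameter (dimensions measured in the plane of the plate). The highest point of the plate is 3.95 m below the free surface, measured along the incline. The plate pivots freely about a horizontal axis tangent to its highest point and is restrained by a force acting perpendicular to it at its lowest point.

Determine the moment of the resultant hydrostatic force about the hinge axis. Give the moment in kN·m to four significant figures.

M ≈ 210.6 kN·m

γ = 1.109 × 9.81 = 10.87929 kN/m³.
The plate makes 51.7° with the vertical, i.e. θ = 90° − 51.7° = 38.3° to the horizontal. Measuring y along the incline from the free-surface line, vertical depth h = y·sinθ with sinθ = 0.619779.
The centroid is at the centre, 1.22 m below the top of the plate, so y_c = 3.95 + 1.22 = 5.17 m and h_c = 5.17 × 0.619779 = 3.20426 m.
A = π(1.22)² = 4.67595 m².
Resultant F = γ·h_c·A = 10.87929 × 3.20426 × 4.67595 = 163.004 kN.
I_c = πr⁴/4 = π × 1.22⁴/4 = 1.73992 m⁴.
Centre of pressure: y_p = y_c + I_c/(y_c·A) = 5.17 + 1.73992/(5.17 × 4.67595) = 5.17 + 0.0719729 = 5.24197 m along the plane.
The resultant acts 1.22 + 0.0719729 = 1.29197 m (along the plate) below the hinge at the top edge, so the moment about the hinge is M = F × 1.29197 = 163.004 × 1.29197 = 210.596 kN·m.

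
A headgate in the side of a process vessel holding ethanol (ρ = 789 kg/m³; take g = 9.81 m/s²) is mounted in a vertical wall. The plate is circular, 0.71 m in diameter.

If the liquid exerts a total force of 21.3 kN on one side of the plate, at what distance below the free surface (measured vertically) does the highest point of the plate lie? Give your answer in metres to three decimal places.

d_top ≈ 6.596 m

γ = ρg = 789 × 9.81 / 1000 = 7.74009 kN/m³.
A = π(0.355)² = 0.395919 m².
From F = γ·h_c·A, the centroid depth is h_c = 21.3/(7.74009 × 0.395919) = 6.95068 m.
The centroid is at the centre, 0.355 m below the top of the plate, so the highest point sits at h_top = 6.95068 − 0.355 = 6.59568 m below the surface.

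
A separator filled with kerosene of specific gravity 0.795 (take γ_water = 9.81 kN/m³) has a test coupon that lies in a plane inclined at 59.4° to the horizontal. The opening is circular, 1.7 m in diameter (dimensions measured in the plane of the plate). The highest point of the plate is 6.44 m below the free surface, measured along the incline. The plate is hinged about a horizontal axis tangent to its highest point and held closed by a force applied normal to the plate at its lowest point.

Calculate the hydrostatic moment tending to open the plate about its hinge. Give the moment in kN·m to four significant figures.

M ≈ 97.17 kN·m

γ = 0.795 × 9.81 = 7.79895 kN/m³.
Let θ = 59.4° be the plate's angle to the horizontal; measure y along the incline from where the plane meets the free surface. Vertical depth h = y·sinθ with sinθ = 0.860742.
The centroid is at the centre, 0.85 m below the top of the plate, so y_c = 6.44 + 0.85 = 7.29 m and h_c = 7.29 × 0.860742 = 6.27481 m.
A = π(0.85)² = 2.2698 m².
Resultant F = γ·h_c·A = 7.79895 × 6.27481 × 2.2698 = 111.077 kN.
I_c = πr⁴/4 = π × 0.85⁴/4 = 0.409983 m⁴.
Centre of pressure: y_p = y_c + I_c/(y_c·A) = 7.29 + 0.409983/(7.29 × 2.2698) = 7.29 + 0.0247771 = 7.31478 m along the plane.
The resultant acts 0.85 + 0.0247771 = 0.874777 m (along the plate) below the hinge at the top edge, so the moment about the hinge is M = F × 0.874777 = 111.077 × 0.874777 = 97.1676 kN·m.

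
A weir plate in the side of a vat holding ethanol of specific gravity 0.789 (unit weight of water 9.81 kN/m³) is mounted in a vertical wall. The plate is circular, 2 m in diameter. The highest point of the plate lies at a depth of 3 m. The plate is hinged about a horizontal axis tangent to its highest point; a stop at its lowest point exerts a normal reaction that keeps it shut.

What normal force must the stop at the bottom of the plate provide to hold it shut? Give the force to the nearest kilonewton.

γ = 0.789 × 9.81 = 7.74009 kN/m³.
The centroid is at the centre, 1 m below the top of the plate, so the centroid depth is h_c = 3 + 1 = 4 m.
A = π(1)² = 3.14159 m².
Resultant F = γ·h_c·A = 7.74009 × 4 × 3.14159 = 97.2648 kN.
I_c = πr⁴/4 = π × 1⁴/4 = 0.785398 m⁴.
Centre of pressure: y_p = y_c + I_c/(y_c·A) = 4 + 0.785398/(4 × 3.14159) = 4 + 0.0625 = 4.0625 m along the plane.
The resultant acts 1 + 0.0625 = 1.0625 m (along the plate) below the hinge at the top edge, so the moment about the hinge is M = F × 1.0625 = 97.2648 × 1.0625 = 103.344 kN·m.
A normal force at the bottom, 2 m from the hinge, must supply this moment: P = 103.344/2 = 51.672 kN.

P ≈ 52 kN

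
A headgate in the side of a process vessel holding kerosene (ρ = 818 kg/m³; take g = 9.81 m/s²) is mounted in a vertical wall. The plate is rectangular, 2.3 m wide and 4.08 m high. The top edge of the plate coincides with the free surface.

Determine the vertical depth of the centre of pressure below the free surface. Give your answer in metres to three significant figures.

γ = ρg = 818 × 9.81 / 1000 = 8.02458 kN/m³.
The centroid lies 4.08/2 = 2.04 m below the top edge, so the centroid depth is h_c = 2.04 m.
A = 2.3 × 4.08 = 9.384 m².
Resultant F = γ·h_c·A = 8.02458 × 2.04 × 9.384 = 153.617 kN.
I_c = b·h³/12 = 2.3 × 4.08³/12 = 13.0175 m⁴.
Centre of pressure: y_p = y_c + I_c/(y_c·A) = 2.04 + 13.0175/(2.04 × 9.384) = 2.04 + 0.680001 = 2.72 m along the plane.

h_p = 2.72 m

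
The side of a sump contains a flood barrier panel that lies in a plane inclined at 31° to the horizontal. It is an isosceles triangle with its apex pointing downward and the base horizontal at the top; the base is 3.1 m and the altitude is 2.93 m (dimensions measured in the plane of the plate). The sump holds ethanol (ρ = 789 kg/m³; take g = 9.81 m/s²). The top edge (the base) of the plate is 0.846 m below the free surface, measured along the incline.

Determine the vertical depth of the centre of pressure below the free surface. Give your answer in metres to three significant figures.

h_p = 1.07 m

γ = ρg = 789 × 9.81 / 1000 = 7.74009 kN/m³.
Let θ = 31° be the plate's angle to the horizontal; measure y along the incline from where the plane meets the free surface. Vertical depth h = y·sinθ with sinθ = 0.515038.
With the apex down, the centroid sits h/3 = 2.93/3 = 0.976667 m below the base (the top edge), so y_c = 0.846 + 0.976667 = 1.82267 m and h_c = 1.82267 × 0.515038 = 0.938744 m.
A = ½ × 3.1 × 2.93 = 4.5415 m².
Resultant F = γ·h_c·A = 7.74009 × 0.938744 × 4.5415 = 32.9984 kN.
I_c = b·h³/36 = 3.1 × 2.93³/36 = 2.16602 m⁴.
Centre of pressure: y_p = y_c + I_c/(y_c·A) = 1.82267 + 2.16602/(1.82267 × 4.5415) = 1.82267 + 0.261671 = 2.08434 m along the plane.
Vertically, h_p = y_p·sinθ = 2.08434 × 0.515038 = 1.07351 m.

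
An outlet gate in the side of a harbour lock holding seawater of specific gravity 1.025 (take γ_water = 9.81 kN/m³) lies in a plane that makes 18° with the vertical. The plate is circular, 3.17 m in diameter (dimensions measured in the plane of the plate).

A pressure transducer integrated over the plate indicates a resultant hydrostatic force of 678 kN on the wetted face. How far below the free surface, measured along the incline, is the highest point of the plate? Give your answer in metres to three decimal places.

γ = 1.025 × 9.81 = 10.05525 kN/m³.
A = π(1.585)² = 7.89239 m².
From F = γ·h_c·A, the centroid depth is h_c = 678/(10.05525 × 7.89239) = 8.54335 m.
The plate makes 18° with the vertical, i.e. θ = 90° − 18° = 72° to the horizontal. Measuring y along the incline from the free-surface line, vertical depth h = y·sinθ with sinθ = 0.951057.
Along the incline, y_c = h_c/sinθ = 8.54335/0.951057 = 8.98301 m.
The centroid is at the centre, 1.585 m below the top of the plate, so the highest point sits at y_top = 8.98301 − 1.585 = 7.39801 m along the incline.

y_top ≈ 7.398 m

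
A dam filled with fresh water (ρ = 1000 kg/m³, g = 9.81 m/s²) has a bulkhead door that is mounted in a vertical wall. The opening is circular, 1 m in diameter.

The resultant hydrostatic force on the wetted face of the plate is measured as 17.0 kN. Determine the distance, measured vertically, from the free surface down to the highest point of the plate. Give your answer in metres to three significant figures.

d_top ≈ 1.71 m

γ = ρg = 1000 × 9.81 = 9810 N/m³ = 9.81 kN/m³.
A = π(0.5)² = 0.785398 m².
From F = γ·h_c·A, the centroid depth is h_c = 17.0/(9.81 × 0.785398) = 2.20643 m.
The centroid is at the centre, 0.5 m below the top of the plate, so the highest point sits at h_top = 2.20643 − 0.5 = 1.70643 m below the surface.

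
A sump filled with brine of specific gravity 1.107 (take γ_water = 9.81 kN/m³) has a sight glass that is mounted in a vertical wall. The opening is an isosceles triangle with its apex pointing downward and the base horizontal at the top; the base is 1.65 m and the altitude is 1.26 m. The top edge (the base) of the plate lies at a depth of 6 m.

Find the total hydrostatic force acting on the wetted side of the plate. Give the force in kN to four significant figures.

F ≈ 72.47 kN

γ = 1.107 × 9.81 = 10.85967 kN/m³.
With the apex down, the centroid sits h/3 = 1.26/3 = 0.42 m below the base (the top edge), so the centroid depth is h_c = 6 + 0.42 = 6.42 m.
A = ½ × 1.65 × 1.26 = 1.0395 m².
Resultant F = γ·h_c·A = 10.85967 × 6.42 × 1.0395 = 72.473 kN.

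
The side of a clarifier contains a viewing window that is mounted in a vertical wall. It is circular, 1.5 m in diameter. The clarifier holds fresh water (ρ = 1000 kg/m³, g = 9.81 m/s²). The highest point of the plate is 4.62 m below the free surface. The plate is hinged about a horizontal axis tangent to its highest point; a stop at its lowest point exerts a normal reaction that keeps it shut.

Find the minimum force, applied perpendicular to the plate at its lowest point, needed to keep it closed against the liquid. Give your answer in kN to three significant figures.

P ≈ 48.2 kN

γ = ρg = 1000 × 9.81 = 9810 N/m³ = 9.81 kN/m³.
The centroid is at the centre, 0.75 m below the top of the plate, so the centroid depth is h_c = 4.62 + 0.75 = 5.37 m.
A = π(0.75)² = 1.76715 m².
Resultant F = γ·h_c·A = 9.81 × 5.37 × 1.76715 = 93.0929 kN.
I_c = πr⁴/4 = π × 0.75⁴/4 = 0.248505 m⁴.
Centre of pressure: y_p = y_c + I_c/(y_c·A) = 5.37 + 0.248505/(5.37 × 1.76715) = 5.37 + 0.0261871 = 5.39619 m along the plane.
The resultant acts 0.75 + 0.0261871 = 0.776187 m (along the plate) below the hinge at the top edge, so the moment about the hinge is M = F × 0.776187 = 93.0929 × 0.776187 = 72.2575 kN·m.
A normal force at the bottom, 1.5 m from the hinge, must supply this moment: P = 72.2575/1.5 = 48.1717 kN.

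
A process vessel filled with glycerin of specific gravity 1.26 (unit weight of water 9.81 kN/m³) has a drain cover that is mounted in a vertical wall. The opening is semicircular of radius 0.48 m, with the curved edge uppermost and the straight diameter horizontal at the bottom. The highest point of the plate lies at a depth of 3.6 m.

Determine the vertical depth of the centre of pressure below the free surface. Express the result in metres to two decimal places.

h_p = 3.88 m

γ = 1.26 × 9.81 = 12.3606 kN/m³.
The centroid lies 4r/(3π) = 0.203718 m above the diameter, so r − 4r/(3π) = 0.48 − 0.203718 = 0.276282 m below the topmost point, so the centroid depth is h_c = 3.6 + 0.276282 = 3.87628 m.
A = πr²/2 = π × 0.48²/2 = 0.361911 m².
Resultant F = γ·h_c·A = 12.3606 × 3.87628 × 0.361911 = 17.3403 kN.
I_c = (π/8 − 8/(9π))·r⁴ = 0.109757 × 0.48⁴ = 0.00582636 m⁴.
Centre of pressure: y_p = y_c + I_c/(y_c·A) = 3.87628 + 0.00582636/(3.87628 × 0.361911) = 3.87628 + 0.00415318 = 3.88043 m along the plane.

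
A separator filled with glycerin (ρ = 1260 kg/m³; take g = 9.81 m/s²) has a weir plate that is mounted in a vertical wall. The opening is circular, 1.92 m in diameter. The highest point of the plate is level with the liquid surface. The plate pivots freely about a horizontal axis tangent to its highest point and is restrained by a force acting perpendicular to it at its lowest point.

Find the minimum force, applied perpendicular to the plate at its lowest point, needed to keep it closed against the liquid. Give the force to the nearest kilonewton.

γ = ρg = 1260 × 9.81 / 1000 = 12.3606 kN/m³.
The centroid is at the centre, 0.96 m below the top of the plate, so the centroid depth is h_c = 0.96 m.
A = π(0.96)² = 2.89529 m².
Resultant F = γ·h_c·A = 12.3606 × 0.96 × 2.89529 = 34.356 kN.
I_c = πr⁴/4 = π × 0.96⁴/4 = 0.667075 m⁴.
Centre of pressure: y_p = y_c + I_c/(y_c·A) = 0.96 + 0.667075/(0.96 × 2.89529) = 0.96 + 0.24 = 1.2 m along the plane.
The resultant acts 0.96 + 0.24 = 1.2 m (along the plate) below the hinge at the top edge, so the moment about the hinge is M = F × 1.2 = 34.356 × 1.2 = 41.2272 kN·m.
A normal force at the bottom, 1.92 m from the hinge, must supply this moment: P = 41.2272/1.92 = 21.4725 kN.

P ≈ 21 kN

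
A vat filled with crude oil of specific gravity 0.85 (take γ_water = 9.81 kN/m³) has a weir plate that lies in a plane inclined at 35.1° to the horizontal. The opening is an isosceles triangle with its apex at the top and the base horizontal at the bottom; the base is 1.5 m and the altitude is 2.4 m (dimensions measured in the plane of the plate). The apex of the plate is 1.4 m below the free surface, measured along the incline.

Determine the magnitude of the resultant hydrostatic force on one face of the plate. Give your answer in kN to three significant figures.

F ≈ 25.9 kN

γ = 0.85 × 9.81 = 8.3385 kN/m³.
Let θ = 35.1° be the plate's angle to the horizontal; measure y along the incline from where the plane meets the free surface. Vertical depth h = y·sinθ with sinθ = 0.575005.
With the apex up, the centroid sits 2h/3 = 2 × 2.4/3 = 1.6 m below the apex, so y_c = 1.4 + 1.6 = 3 m and h_c = 3 × 0.575005 = 1.72501 m.
A = ½ × 1.5 × 2.4 = 1.8 m².
Resultant F = γ·h_c·A = 8.3385 × 1.72501 × 1.8 = 25.8912 kN.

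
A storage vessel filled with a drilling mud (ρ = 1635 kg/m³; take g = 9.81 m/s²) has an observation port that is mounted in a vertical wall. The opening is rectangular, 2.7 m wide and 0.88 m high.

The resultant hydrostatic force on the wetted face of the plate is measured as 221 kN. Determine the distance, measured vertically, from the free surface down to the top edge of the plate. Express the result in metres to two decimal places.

d_top ≈ 5.36 m

γ = ρg = 1635 × 9.81 / 1000 = 16.03935 kN/m³.
A = 2.7 × 0.88 = 2.376 m².
From F = γ·h_c·A, the centroid depth is h_c = 221/(16.03935 × 2.376) = 5.79908 m.
The centroid lies 0.88/2 = 0.44 m below the top edge, so the top edge sits at h_top = 5.79908 − 0.44 = 5.35908 m below the surface.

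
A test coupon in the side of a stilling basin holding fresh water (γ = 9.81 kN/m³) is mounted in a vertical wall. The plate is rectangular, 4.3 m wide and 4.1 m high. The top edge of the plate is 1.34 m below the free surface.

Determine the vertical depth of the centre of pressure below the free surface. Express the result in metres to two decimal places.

γ = 9.81 kN/m³.
The centroid lies 4.1/2 = 2.05 m below the top edge, so the centroid depth is h_c = 1.34 + 2.05 = 3.39 m.
A = 4.3 × 4.1 = 17.63 m².
Resultant F = γ·h_c·A = 9.81 × 3.39 × 17.63 = 586.302 kN.
I_c = b·h³/12 = 4.3 × 4.1³/12 = 24.6967 m⁴.
Centre of pressure: y_p = y_c + I_c/(y_c·A) = 3.39 + 24.6967/(3.39 × 17.63) = 3.39 + 0.413225 = 3.80323 m along the plane.

h_p = 3.80 m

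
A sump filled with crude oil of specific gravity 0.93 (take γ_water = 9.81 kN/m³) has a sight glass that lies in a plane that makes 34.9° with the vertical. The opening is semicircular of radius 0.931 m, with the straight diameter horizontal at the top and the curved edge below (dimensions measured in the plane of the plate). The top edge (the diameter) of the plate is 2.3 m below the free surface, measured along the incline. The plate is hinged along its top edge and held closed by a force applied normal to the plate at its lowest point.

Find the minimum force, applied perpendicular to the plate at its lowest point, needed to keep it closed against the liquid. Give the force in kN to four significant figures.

γ = 0.93 × 9.81 = 9.1233 kN/m³.
The plate makes 34.9° with the vertical, i.e. θ = 90° − 34.9° = 55.1° to the horizontal. Measuring y along the incline from the free-surface line, vertical depth h = y·sinθ with sinθ = 0.820152.
The centroid of a semicircle lies 4r/(3π) = 0.395129 m from the diameter, here below the top edge, so y_c = 2.3 + 0.395129 = 2.69513 m and h_c = 2.69513 × 0.820152 = 2.21042 m.
A = πr²/2 = π × 0.931²/2 = 1.3615 m².
Resultant F = γ·h_c·A = 9.1233 × 2.21042 × 1.3615 = 27.4565 kN.
I_c = (π/8 − 8/(9π))·r⁴ = 0.109757 × 0.931⁴ = 0.0824576 m⁴.
Centre of pressure: y_p = y_c + I_c/(y_c·A) = 2.69513 + 0.0824576/(2.69513 × 1.3615) = 2.69513 + 0.0224716 = 2.7176 m along the plane.
The resultant acts 0.395129 + 0.0224716 = 0.417601 m (along the plate) below the hinge at the top edge, so the moment about the hinge is M = F × 0.417601 = 27.4565 × 0.417601 = 11.4659 kN·m.
A normal force at the bottom, 0.931 m from the hinge, must supply this moment: P = 11.4659/0.931 = 12.3157 kN.

P ≈ 12.32 kN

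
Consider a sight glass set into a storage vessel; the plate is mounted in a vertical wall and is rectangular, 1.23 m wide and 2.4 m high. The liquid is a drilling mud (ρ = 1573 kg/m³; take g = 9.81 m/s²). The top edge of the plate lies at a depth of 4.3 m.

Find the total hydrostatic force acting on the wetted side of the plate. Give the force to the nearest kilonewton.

F ≈ 251 kN

γ = ρg = 1573 × 9.81 / 1000 = 15.43113 kN/m³.
The centroid lies 2.4/2 = 1.2 m below the top edge, so the centroid depth is h_c = 4.3 + 1.2 = 5.5 m.
A = 1.23 × 2.4 = 2.952 m².
Resultant F = γ·h_c·A = 15.43113 × 5.5 × 2.952 = 250.54 kN.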